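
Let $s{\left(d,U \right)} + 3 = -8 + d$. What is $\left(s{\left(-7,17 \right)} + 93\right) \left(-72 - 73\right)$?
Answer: $-10875$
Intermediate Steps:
$s{\left(d,U \right)} = -11 + d$ ($s{\left(d,U \right)} = -3 + \left(-8 + d\right) = -11 + d$)
$\left(s{\left(-7,17 \right)} + 93\right) \left(-72 - 73\right) = \left(\left(-11 - 7\right) + 93\right) \left(-72 - 73\right) = \left(-18 + 93\right) \left(-145\right) = 75 \left(-145\right) = -10875$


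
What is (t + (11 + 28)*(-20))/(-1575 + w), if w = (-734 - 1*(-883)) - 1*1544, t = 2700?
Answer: -64/99 ≈ -0.64646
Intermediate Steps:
w = -1395 (w = (-734 + 883) - 1544 = 149 - 1544 = -1395)
(t + (11 + 28)*(-20))/(-1575 + w) = (2700 + (11 + 28)*(-20))/(-1575 - 1395) = (2700 + 39*(-20))/(-2970) = (2700 - 780)*(-1/2970) = 1920*(-1/2970) = -64/99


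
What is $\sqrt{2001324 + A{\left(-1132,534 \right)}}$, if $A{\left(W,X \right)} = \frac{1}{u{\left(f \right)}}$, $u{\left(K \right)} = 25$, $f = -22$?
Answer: $\frac{\sqrt{50033101}}{5} \approx 1414.7$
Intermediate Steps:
$A{\left(W,X \right)} = \frac{1}{25}$
$\sqrt{2001324 + A{\left(-1132,534 \right)}} = \sqrt{2001324 + \frac{1}{25}} = \sqrt{\frac{50033101}{25}} = \frac{\sqrt{50033101}}{5}$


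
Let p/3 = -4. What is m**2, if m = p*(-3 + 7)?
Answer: 2304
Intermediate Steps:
p = -12 (p = 3*(-4) = -12)
m = -48 (m = -12*(-3 + 7) = -12*4 = -48)
m**2 = (-48)**2 = 2304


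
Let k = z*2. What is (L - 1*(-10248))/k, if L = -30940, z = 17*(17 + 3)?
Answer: -5173/170 ≈ -30.429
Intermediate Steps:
z = 340 (z = 17*20 = 340)
k = 680 (k = 340*2 = 680)
(L - 1*(-10248))/k = (-30940 - 1*(-10248))/680 = (-30940 + 10248)*(1/680) = -20692*1/680 = -5173/170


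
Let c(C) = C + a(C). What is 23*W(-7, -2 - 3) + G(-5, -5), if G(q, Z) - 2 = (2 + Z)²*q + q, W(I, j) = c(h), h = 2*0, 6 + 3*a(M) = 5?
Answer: -167/3 ≈ -55.667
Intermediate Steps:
a(M) = -⅓ (a(M) = -2 + (⅓)*5 = -2 + 5/3 = -⅓)
h = 0
c(C) = -⅓ + C (c(C) = C - ⅓ = -⅓ + C)
W(I, j) = -⅓ (W(I, j) = -⅓ + 0 = -⅓)
G(q, Z) = 2 + q + q*(2 + Z)² (G(q, Z) = 2 + ((2 + Z)²*q + q) = 2 + (q*(2 + Z)² + q) = 2 + (q + q*(2 + Z)²) = 2 + q + q*(2 + Z)²)
23*W(-7, -2 - 3) + G(-5, -5) = 23*(-⅓) + (2 - 5 - 5*(2 - 5)²) = -23/3 + (2 - 5 - 5*(-3)²) = -23/3 + (2 - 5 - 5*9) = -23/3 + (2 - 5 - 45) = -23/3 - 48 = -167/3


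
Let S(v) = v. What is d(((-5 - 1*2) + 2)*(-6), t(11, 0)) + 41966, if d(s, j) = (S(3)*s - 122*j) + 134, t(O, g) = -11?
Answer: 43532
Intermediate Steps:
d(s, j) = 134 - 122*j + 3*s (d(s, j) = (3*s - 122*j) + 134 = (-122*j + 3*s) + 134 = 134 - 122*j + 3*s)
d(((-5 - 1*2) + 2)*(-6), t(11, 0)) + 41966 = (134 - 122*(-11) + 3*(((-5 - 1*2) + 2)*(-6))) + 41966 = (134 + 1342 + 3*(((-5 - 2) + 2)*(-6))) + 41966 = (134 + 1342 + 3*((-7 + 2)*(-6))) + 41966 = (134 + 1342 + 3*(-5*(-6))) + 41966 = (134 + 1342 + 3*30) + 41966 = (134 + 1342 + 90) + 41966 = 1566 + 41966 = 43532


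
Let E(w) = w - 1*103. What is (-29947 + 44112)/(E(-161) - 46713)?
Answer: -14165/46977 ≈ -0.30153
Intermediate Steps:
E(w) = -103 + w (E(w) = w - 103 = -103 + w)
(-29947 + 44112)/(E(-161) - 46713) = (-29947 + 44112)/((-103 - 161) - 46713) = 14165/(-264 - 46713) = 14165/(-46977) = 14165*(-1/46977) = -14165/46977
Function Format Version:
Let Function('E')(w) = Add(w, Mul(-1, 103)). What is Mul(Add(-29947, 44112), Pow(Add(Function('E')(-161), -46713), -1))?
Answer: Rational(-14165, 46977) ≈ -0.30153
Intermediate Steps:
Function('E')(w) = Add(-103, w) (Function('E')(w) = Add(w, -103) = Add(-103, w))
Mul(Add(-29947, 44112), Pow(Add(Function('E')(-161), -46713), -1)) = Mul(Add(-29947, 44112), Pow(Add(Add(-103, -161), -46713), -1)) = Mul(14165, Pow(Add(-264, -46713), -1)) = Mul(14165, Pow(-46977, -1)) = Mul(14165, Rational(-1, 46977)) = Rational(-14165, 46977)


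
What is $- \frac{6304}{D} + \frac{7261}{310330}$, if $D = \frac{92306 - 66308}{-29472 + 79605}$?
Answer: $- \frac{16346002971847}{1344659890} \approx -12156.0$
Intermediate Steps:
$D = \frac{8666}{16711}$ ($D = \frac{25998}{50133} = 25998 \cdot \frac{1}{50133} = \frac{8666}{16711} \approx 0.51858$)
$- \frac{6304}{D} + \frac{7261}{310330} = - \frac{6304}{\frac{8666}{16711}} + \frac{7261}{310330} = \left(-6304\right) \frac{16711}{8666} + 7261 \cdot \frac{1}{310330} = - \frac{52673072}{4333} + \frac{7261}{310330} = - \frac{16346002971847}{1344659890}$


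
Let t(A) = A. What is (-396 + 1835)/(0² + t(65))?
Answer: 1439/65 ≈ 22.138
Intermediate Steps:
(-396 + 1835)/(0² + t(65)) = (-396 + 1835)/(0² + 65) = 1439/(0 + 65) = 1439/65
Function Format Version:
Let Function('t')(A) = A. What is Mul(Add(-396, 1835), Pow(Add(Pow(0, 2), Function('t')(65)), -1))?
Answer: Rational(1439, 65) ≈ 22.138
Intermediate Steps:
Mul(Add(-396, 1835), Pow(Add(Pow(0, 2), Function('t')(65)), -1)) = Mul(Add(-396, 1835), Pow(Add(Pow(0, 2), 65), -1)) = Mul(1439, Pow(Add(0, 65), -1)) = Mul(1439, Pow(65, -1)) = Mul(1439, Rational(1, 65)) = Rational(1439, 65)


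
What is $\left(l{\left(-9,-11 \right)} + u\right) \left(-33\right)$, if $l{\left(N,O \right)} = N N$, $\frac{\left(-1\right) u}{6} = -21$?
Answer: $-6831$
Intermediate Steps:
$u = 126$ ($u = \left(-6\right) \left(-21\right) = 126$)
$l{\left(N,O \right)} = N^{2}$
$\left(l{\left(-9,-11 \right)} + u\right) \left(-33\right) = \left(\left(-9\right)^{2} + 126\right) \left(-33\right) = \left(81 + 126\right) \left(-33\right) = 207 \left(-33\right) = -6831$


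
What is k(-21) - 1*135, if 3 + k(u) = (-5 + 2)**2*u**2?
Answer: 3831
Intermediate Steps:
k(u) = -3 + 9*u**2 (k(u) = -3 + (-5 + 2)**2*u**2 = -3 + (-3)**2*u**2 = -3 + 9*u**2)
k(-21) - 1*135 = (-3 + 9*(-21)**2) - 1*135 = (-3 + 9*441) - 135 = (-3 + 3969) - 135 = 3966 - 135 = 3831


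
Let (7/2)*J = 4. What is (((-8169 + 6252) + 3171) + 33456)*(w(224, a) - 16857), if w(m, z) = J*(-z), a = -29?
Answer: -4087692570/7 ≈ -5.8396e+8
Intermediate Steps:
J = 8/7 (J = (2/7)*4 = 8/7 ≈ 1.1429)
w(m, z) = -8*z/7 (w(m, z) = 8*(-z)/7 = -8*z/7)
(((-8169 + 6252) + 3171) + 33456)*(w(224, a) - 16857) = (((-8169 + 6252) + 3171) + 33456)*(-8/7*(-29) - 16857) = ((-1917 + 3171) + 33456)*(232/7 - 16857) = (1254 + 33456)*(-117767/7) = 34710*(-117767/7) = -4087692570/7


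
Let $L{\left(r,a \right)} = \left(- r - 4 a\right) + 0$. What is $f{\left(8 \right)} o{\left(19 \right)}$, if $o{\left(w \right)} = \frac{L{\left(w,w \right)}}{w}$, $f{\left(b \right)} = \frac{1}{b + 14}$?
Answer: $- \frac{5}{22} \approx -0.22727$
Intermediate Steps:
$L{\left(r,a \right)} = - r - 4 a$
$f{\left(b \right)} = \frac{1}{14 + b}$
$o{\left(w \right)} = -5$ ($o{\left(w \right)} = \frac{- w - 4 w}{w} = \frac{\left(-5\right) w}{w} = -5$)
$f{\left(8 \right)} o{\left(19 \right)} = \frac{1}{14 + 8} \left(-5\right) = \frac{1}{22} \left(-5\right) = - \frac{5}{22}$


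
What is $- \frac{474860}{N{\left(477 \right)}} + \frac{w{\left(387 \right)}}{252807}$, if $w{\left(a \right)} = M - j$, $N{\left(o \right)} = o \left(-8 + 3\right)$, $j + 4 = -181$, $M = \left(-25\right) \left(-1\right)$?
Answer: $\frac{8003228858}{40196313} \approx 199.1$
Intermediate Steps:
$M = 25$
$j = -185$ ($j = -4 - 181 = -185$)
$N{\left(o \right)} = - 5 o$ ($N{\left(o \right)} = o \left(-5\right) = - 5 o$)
$w{\left(a \right)} = 210$ ($w{\left(a \right)} = 25 - -185 = 25 + 185 = 210$)
$- \frac{474860}{N{\left(477 \right)}} + \frac{w{\left(387 \right)}}{252807} = - \frac{474860}{\left(-5\right) 477} + \frac{210}{252807} = - \frac{474860}{-2385} + 210 \cdot \frac{1}{252807} = \left(-474860\right) \left(- \frac{1}{2385}\right) + \frac{70}{84269} = \frac{94972}{477} + \frac{70}{84269} = \frac{8003228858}{40196313}$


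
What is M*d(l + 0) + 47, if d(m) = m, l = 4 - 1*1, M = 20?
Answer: 107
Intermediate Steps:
l = 3 (l = 4 - 1 = 3)
M*d(l + 0) + 47 = 20*(3 + 0) + 47 = 20*3 + 47 = 60 + 47 = 107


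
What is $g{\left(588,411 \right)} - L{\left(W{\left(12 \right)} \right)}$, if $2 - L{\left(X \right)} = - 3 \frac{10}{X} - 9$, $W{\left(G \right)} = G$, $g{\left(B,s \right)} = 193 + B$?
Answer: $\frac{1535}{2} \approx 767.5$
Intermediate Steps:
$L{\left(X \right)} = 11 + \frac{30}{X}$ ($L{\left(X \right)} = 2 - \left(- 3 \frac{10}{X} - 9\right) = 2 - \left(- \frac{30}{X} - 9\right) = 2 - \left(-9 - \frac{30}{X}\right) = 2 + \left(9 + \frac{30}{X}\right) = 11 + \frac{30}{X}$)
$g{\left(588,411 \right)} - L{\left(W{\left(12 \right)} \right)} = \left(193 + 588\right) - \left(11 + \frac{30}{12}\right) = 781 - \left(11 + 30 \cdot \frac{1}{12}\right) = 781 - \left(11 + \frac{5}{2}\right) = 781 - \frac{27}{2} = \frac{1535}{2}$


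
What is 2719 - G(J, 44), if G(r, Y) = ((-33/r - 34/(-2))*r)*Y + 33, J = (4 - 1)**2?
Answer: -2594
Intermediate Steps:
J = 9 (J = 3**2 = 9)
G(r, Y) = 33 + Y*r*(17 - 33/r) (G(r, Y) = ((-33/r - 34*(-1/2))*r)*Y + 33 = ((-33/r + 17)*r)*Y + 33 = ((17 - 33/r)*r)*Y + 33 = (r*(17 - 33/r))*Y + 33 = Y*r*(17 - 33/r) + 33 = 33 + Y*r*(17 - 33/r))
2719 - G(J, 44) = 2719 - (33 - 33*44 + 17*44*9) = 2719 - (33 - 1452 + 6732) = 2719 - 1*5313 = 2719 - 5313 = -2594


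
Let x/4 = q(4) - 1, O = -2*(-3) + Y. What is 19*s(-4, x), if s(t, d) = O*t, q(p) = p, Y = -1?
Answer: -380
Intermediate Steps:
O = 5 (O = -2*(-3) - 1 = 6 - 1 = 5)
x = 12 (x = 4*(4 - 1) = 4*3 = 12)
s(t, d) = 5*t
19*s(-4, x) = 19*(5*(-4)) = 19*(-20) = -380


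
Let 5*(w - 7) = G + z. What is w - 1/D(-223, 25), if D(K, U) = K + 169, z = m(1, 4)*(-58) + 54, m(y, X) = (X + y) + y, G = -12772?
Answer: -703669/270 ≈ -2606.2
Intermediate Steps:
m(y, X) = X + 2*y
z = -294 (z = (4 + 2*1)*(-58) + 54 = (4 + 2)*(-58) + 54 = 6*(-58) + 54 = -348 + 54 = -294)
D(K, U) = 169 + K
w = -13031/5 (w = 7 + (-12772 - 294)/5 = 7 + (⅕)*(-13066) = 7 - 13066/5 = -13031/5 ≈ -2606.2)
w - 1/D(-223, 25) = -13031/5 - 1/(169 - 223) = -13031/5 - 1/(-54) = -13031/5 - 1*(-1/54) = -13031/5 + 1/54 = -703669/270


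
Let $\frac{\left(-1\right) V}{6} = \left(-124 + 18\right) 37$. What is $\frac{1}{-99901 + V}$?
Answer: $- \frac{1}{76369} \approx -1.3094 \cdot 10^{-5}$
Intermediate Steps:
$V = 23532$ ($V = - 6 \left(-124 + 18\right) 37 = - 6 \left(\left(-106\right) 37\right) = \left(-6\right) \left(-3922\right) = 23532$)
$\frac{1}{-99901 + V} = \frac{1}{-99901 + 23532} = \frac{1}{-76369} = - \frac{1}{76369}$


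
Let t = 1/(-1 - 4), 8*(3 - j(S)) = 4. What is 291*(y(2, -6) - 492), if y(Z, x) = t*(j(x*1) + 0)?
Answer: -286635/2 ≈ -1.4332e+5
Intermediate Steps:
j(S) = 5/2 (j(S) = 3 - 1/8*4 = 3 - 1/2 = 5/2)
t = -1/5 (t = 1/(-5) = -1/5 ≈ -0.20000)
y(Z, x) = -1/2 (y(Z, x) = -(5/2 + 0)/5 = -1/5*5/2 = -1/2)
291*(y(2, -6) - 492) = 291*(-1/2 - 492) = 291*(-985/2) = -286635/2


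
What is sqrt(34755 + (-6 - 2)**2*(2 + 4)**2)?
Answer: sqrt(37059) ≈ 192.51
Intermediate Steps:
sqrt(34755 + (-6 - 2)**2*(2 + 4)**2) = sqrt(34755 + (-8)**2*6**2) = sqrt(34755 + 64*36) = sqrt(34755 + 2304) = sqrt(37059)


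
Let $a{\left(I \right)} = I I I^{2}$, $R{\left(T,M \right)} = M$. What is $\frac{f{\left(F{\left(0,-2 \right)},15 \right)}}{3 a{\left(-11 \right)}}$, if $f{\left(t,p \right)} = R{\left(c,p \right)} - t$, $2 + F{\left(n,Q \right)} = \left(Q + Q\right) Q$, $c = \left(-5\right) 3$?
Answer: $\frac{3}{14641} \approx 0.0002049$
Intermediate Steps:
$c = -15$
$F{\left(n,Q \right)} = -2 + 2 Q^{2}$ ($F{\left(n,Q \right)} = -2 + \left(Q + Q\right) Q = -2 + 2 Q Q = -2 + 2 Q^{2}$)
$f{\left(t,p \right)} = p - t$
$a{\left(I \right)} = I^{4}$ ($a{\left(I \right)} = I^{2} I^{2} = I^{4}$)
$\frac{f{\left(F{\left(0,-2 \right)},15 \right)}}{3 a{\left(-11 \right)}} = \frac{15 - \left(-2 + 2 \left(-2\right)^{2}\right)}{3 \left(-11\right)^{4}} = \frac{15 - \left(-2 + 2 \cdot 4\right)}{3 \cdot 14641} = \frac{15 - \left(-2 + 8\right)}{43923} = \left(15 - 6\right) \frac{1}{43923} = 9 \cdot \frac{1}{43923} = \frac{3}{14641}$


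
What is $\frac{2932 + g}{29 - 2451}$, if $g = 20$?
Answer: $- \frac{1476}{1211} \approx -1.2188$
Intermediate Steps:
$\frac{2932 + g}{29 - 2451} = \frac{2932 + 20}{29 - 2451} = \frac{2952}{-2422} = 2952 \left(- \frac{1}{2422}\right) = - \frac{1476}{1211}$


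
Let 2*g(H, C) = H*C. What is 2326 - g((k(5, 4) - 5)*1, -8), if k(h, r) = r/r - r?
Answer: 2294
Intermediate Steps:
k(h, r) = 1 - r
g(H, C) = C*H/2 (g(H, C) = (H*C)/2 = (C*H)/2 = C*H/2)
2326 - g((k(5, 4) - 5)*1, -8) = 2326 - (-8)*((1 - 1*4) - 5)*1/2 = 2326 - (-8)*((1 - 4) - 5)*1/2 = 2326 - (-8)*(-3 - 5)*1/2 = 2326 - (-8)*(-8*1)/2 = 2326 - (-8)*(-8)/2 = 2326 - 1*32 = 2326 - 32 = 2294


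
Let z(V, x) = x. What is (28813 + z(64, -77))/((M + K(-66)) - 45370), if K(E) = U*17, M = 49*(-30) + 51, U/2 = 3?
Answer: -28736/46687 ≈ -0.61550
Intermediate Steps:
U = 6 (U = 2*3 = 6)
M = -1419 (M = -1470 + 51 = -1419)
K(E) = 102 (K(E) = 6*17 = 102)
(28813 + z(64, -77))/((M + K(-66)) - 45370) = (28813 - 77)/((-1419 + 102) - 45370) = 28736/(-1317 - 45370) = 28736/(-46687) = 28736*(-1/46687) = -28736/46687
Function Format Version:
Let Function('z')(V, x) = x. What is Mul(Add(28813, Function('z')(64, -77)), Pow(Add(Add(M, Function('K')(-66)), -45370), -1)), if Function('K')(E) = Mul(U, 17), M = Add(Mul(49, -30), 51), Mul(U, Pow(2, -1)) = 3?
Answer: Rational(-28736, 46687) ≈ -0.61550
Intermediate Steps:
U = 6 (U = Mul(2, 3) = 6)
M = -1419 (M = Add(-1470, 51) = -1419)
Function('K')(E) = 102 (Function('K')(E) = Mul(6, 17) = 102)
Mul(Add(28813, Function('z')(64, -77)), Pow(Add(Add(M, Function('K')(-66)), -45370), -1)) = Mul(Add(28813, -77), Pow(Add(Add(-1419, 102), -45370), -1)) = Mul(28736, Pow(Add(-1317, -45370), -1)) = Mul(28736, Pow(-46687, -1)) = Mul(28736, Rational(-1, 46687)) = Rational(-28736, 46687)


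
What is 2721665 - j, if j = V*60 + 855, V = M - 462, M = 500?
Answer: 2718530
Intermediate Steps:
V = 38 (V = 500 - 462 = 38)
j = 3135 (j = 38*60 + 855 = 2280 + 855 = 3135)
2721665 - j = 2721665 - 1*3135 = 2721665 - 3135 = 2718530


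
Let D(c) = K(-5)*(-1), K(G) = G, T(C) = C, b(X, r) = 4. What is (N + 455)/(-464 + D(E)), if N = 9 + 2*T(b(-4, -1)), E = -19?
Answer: -472/459 ≈ -1.0283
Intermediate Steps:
D(c) = 5 (D(c) = -5*(-1) = 5)
N = 17 (N = 9 + 2*4 = 9 + 8 = 17)
(N + 455)/(-464 + D(E)) = (17 + 455)/(-464 + 5) = 472/(-459) = 472*(-1/459) = -472/459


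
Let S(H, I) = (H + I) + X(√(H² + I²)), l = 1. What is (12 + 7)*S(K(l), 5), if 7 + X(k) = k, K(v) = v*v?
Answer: -19 + 19*√26 ≈ 77.881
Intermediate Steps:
K(v) = v²
X(k) = -7 + k
S(H, I) = -7 + H + I + √(H² + I²) (S(H, I) = (H + I) + (-7 + √(H² + I²)) = -7 + H + I + √(H² + I²))
(12 + 7)*S(K(l), 5) = (12 + 7)*(-7 + 1² + 5 + √((1²)² + 5²)) = 19*(-7 + 1 + 5 + √(1² + 25)) = 19*(-7 + 1 + 5 + √(1 + 25)) = 19*(-7 + 1 + 5 + √26) = 19*(-1 + √26) = -19 + 19*√26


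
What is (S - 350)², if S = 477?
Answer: 16129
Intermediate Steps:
(S - 350)² = (477 - 350)² = 127² = 16129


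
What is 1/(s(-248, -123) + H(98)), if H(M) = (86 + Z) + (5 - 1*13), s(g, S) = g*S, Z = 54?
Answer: 1/30636 ≈ 3.2641e-5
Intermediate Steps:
s(g, S) = S*g
H(M) = 132 (H(M) = (86 + 54) + (5 - 1*13) = 140 + (5 - 13) = 140 - 8 = 132)
1/(s(-248, -123) + H(98)) = 1/(-123*(-248) + 132) = 1/(30504 + 132) = 1/30636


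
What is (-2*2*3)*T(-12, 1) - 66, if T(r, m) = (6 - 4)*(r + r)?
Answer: 510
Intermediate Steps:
T(r, m) = 4*r (T(r, m) = 2*(2*r) = 4*r)
(-2*2*3)*T(-12, 1) - 66 = (-2*2*3)*(4*(-12)) - 66 = -4*3*(-48) - 66 = -12*(-48) - 66 = 576 - 66 = 510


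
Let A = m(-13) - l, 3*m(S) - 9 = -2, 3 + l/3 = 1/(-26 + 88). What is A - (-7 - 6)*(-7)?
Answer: -14827/186 ≈ -79.715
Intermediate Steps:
l = -555/62 (l = -9 + 3/(-26 + 88) = -9 + 3/62 = -555/62 ≈ -8.9516)
m(S) = 7/3 (m(S) = 3 + (1/3)*(-2) = 3 - 2/3 = 7/3)
A = 2099/186 (A = 7/3 - 1*(-555/62) = 7/3 + 555/62 = 2099/186 ≈ 11.285)
A - (-7 - 6)*(-7) = 2099/186 - (-7 - 6)*(-7) = 2099/186 - (-13)*(-7) = 2099/186 - 1*91 = 2099/186 - 91 = -14827/186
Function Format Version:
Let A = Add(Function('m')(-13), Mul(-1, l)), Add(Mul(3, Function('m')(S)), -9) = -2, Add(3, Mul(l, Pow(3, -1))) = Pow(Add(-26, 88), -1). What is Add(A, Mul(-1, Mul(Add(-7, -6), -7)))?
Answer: Rational(-14827, 186) ≈ -79.715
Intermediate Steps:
l = Rational(-555, 62) (l = Add(-9, Mul(3, Pow(Add(-26, 88), -1))) = Add(-9, Mul(3, Pow(62, -1))) = Add(-9, Mul(3, Rational(1, 62))) = Add(-9, Rational(3, 62)) = Rational(-555, 62) ≈ -8.9516)
Function('m')(S) = Rational(7, 3) (Function('m')(S) = Add(3, Mul(Rational(1, 3), -2)) = Add(3, Rational(-2, 3)) = Rational(7, 3))
A = Rational(2099, 186) (A = Add(Rational(7, 3), Mul(-1, Rational(-555, 62))) = Add(Rational(7, 3), Rational(555, 62)) = Rational(2099, 186) ≈ 11.285)
Add(A, Mul(-1, Mul(Add(-7, -6), -7))) = Add(Rational(2099, 186), Mul(-1, Mul(Add(-7, -6), -7))) = Add(Rational(2099, 186), Mul(-1, Mul(-13, -7))) = Add(Rational(2099, 186), Mul(-1, 91)) = Add(Rational(2099, 186), -91) = Rational(-14827, 186)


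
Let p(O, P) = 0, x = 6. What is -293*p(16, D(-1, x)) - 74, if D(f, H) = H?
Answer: -74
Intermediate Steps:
-293*p(16, D(-1, x)) - 74 = -293*0 - 74 = 0 - 74 = -74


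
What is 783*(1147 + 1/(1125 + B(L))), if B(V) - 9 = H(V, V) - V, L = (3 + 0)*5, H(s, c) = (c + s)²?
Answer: 604422234/673 ≈ 8.9810e+5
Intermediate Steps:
L = 15 (L = 3*5 = 15)
B(V) = 9 - V + 4*V² (B(V) = 9 + ((V + V)² - V) = 9 + ((2*V)² - V) = 9 + (4*V² - V) = 9 + (-V + 4*V²) = 9 - V + 4*V²)
783*(1147 + 1/(1125 + B(L))) = 783*(1147 + 1/(1125 + (9 - 1*15 + 4*15²))) = 783*(1147 + 1/(1125 + (9 - 15 + 4*225))) = 783*(1147 + 1/(1125 + (9 - 15 + 900))) = 783*(1147 + 1/(1125 + 894)) = 783*(1147 + 1/2019) = 783*(2315794/2019) = 604422234/673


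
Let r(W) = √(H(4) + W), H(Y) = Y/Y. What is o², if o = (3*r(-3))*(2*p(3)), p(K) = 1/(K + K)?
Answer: -2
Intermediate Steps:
p(K) = 1/(2*K)
H(Y) = 1
r(W) = √(1 + W)
o = I*√2 (o = (3*√(1 - 3))*(2*((½)/3)) = (3*√(-2))*(2*((½)*(⅓))) = (3*(I*√2))*(2*(⅙)) = (3*I*√2)*(⅓) = I*√2 ≈ 1.4142*I)
o² = (I*√2)² = -2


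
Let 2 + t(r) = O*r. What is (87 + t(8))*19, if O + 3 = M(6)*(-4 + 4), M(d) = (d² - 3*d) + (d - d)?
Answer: 1159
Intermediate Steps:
M(d) = d² - 3*d (M(d) = (d² - 3*d) + 0 = d² - 3*d)
O = -3 (O = -3 + (6*(-3 + 6))*(-4 + 4) = -3 + (6*3)*0 = -3 + 18*0 = -3 + 0 = -3)
t(r) = -2 - 3*r
(87 + t(8))*19 = (87 + (-2 - 3*8))*19 = (87 + (-2 - 24))*19 = (87 - 26)*19 = 61*19 = 1159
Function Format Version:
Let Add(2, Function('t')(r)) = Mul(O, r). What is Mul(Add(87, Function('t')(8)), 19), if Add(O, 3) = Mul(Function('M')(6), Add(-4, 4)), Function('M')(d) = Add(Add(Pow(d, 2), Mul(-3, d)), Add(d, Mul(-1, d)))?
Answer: 1159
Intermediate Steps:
Function('M')(d) = Add(Pow(d, 2), Mul(-3, d)) (Function('M')(d) = Add(Add(Pow(d, 2), Mul(-3, d)), 0) = Add(Pow(d, 2), Mul(-3, d)))
O = -3 (O = Add(-3, Mul(Mul(6, Add(-3, 6)), Add(-4, 4))) = Add(-3, Mul(Mul(6, 3), 0)) = Add(-3, Mul(18, 0)) = Add(-3, 0) = -3)
Function('t')(r) = Add(-2, Mul(-3, r))
Mul(Add(87, Function('t')(8)), 19) = Mul(Add(87, Add(-2, Mul(-3, 8))), 19) = Mul(Add(87, Add(-2, -24)), 19) = Mul(Add(87, -26), 19) = Mul(61, 19) = 1159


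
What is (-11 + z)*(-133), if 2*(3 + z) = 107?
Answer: -10507/2 ≈ -5253.5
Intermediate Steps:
z = 101/2 (z = -3 + (½)*107 = -3 + 107/2 = 101/2 ≈ 50.500)
(-11 + z)*(-133) = (-11 + 101/2)*(-133) = (79/2)*(-133) = -10507/2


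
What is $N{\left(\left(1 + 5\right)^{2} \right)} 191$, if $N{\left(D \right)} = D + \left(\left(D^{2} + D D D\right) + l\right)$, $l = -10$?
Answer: $9163798$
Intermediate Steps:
$N{\left(D \right)} = -10 + D + D^{2} + D^{3}$ ($N{\left(D \right)} = D - \left(10 - D^{2} - D D D\right) = D - \left(10 - D^{2} - D^{2} D\right) = D - \left(10 - D^{2} - D^{3}\right) = D + \left(-10 + D^{2} + D^{3}\right) = -10 + D + D^{2} + D^{3}$)
$N{\left(\left(1 + 5\right)^{2} \right)} 191 = \left(-10 + \left(1 + 5\right)^{2} + \left(\left(1 + 5\right)^{2}\right)^{2} + \left(\left(1 + 5\right)^{2}\right)^{3}\right) 191 = \left(-10 + 6^{2} + \left(6^{2}\right)^{2} + \left(6^{2}\right)^{3}\right) 191 = \left(-10 + 36 + 36^{2} + 36^{3}\right) 191 = \left(-10 + 36 + 1296 + 46656\right) 191 = 47978 \cdot 191 = 9163798$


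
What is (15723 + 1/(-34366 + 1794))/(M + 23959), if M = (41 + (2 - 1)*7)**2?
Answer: 512129555/855438436 ≈ 0.59867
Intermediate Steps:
M = 2304 (M = (41 + 1*7)**2 = (41 + 7)**2 = 48**2 = 2304)
(15723 + 1/(-34366 + 1794))/(M + 23959) = (15723 + 1/(-34366 + 1794))/(2304 + 23959) = (15723 + 1/(-32572))/26263 = (15723 - 1/32572)*(1/26263) = (512129555/32572)*(1/26263) = 512129555/855438436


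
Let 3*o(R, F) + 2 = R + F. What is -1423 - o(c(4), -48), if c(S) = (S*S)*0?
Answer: -4219/3 ≈ -1406.3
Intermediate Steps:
c(S) = 0 (c(S) = S**2*0 = 0)
o(R, F) = -2/3 + F/3 + R/3 (o(R, F) = -2/3 + (R + F)/3 = -2/3 + (F + R)/3 = -2/3 + (F/3 + R/3) = -2/3 + F/3 + R/3)
-1423 - o(c(4), -48) = -1423 - (-2/3 + (1/3)*(-48) + (1/3)*0) = -1423 - (-2/3 - 16 + 0) = -1423 - 1*(-50/3) = -1423 + 50/3 = -4219/3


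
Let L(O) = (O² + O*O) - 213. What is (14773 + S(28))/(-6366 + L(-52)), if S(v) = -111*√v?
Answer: -14773/1171 + 222*√7/1171 ≈ -12.114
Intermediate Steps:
L(O) = -213 + 2*O² (L(O) = (O² + O²) - 213 = 2*O² - 213 = -213 + 2*O²)
(14773 + S(28))/(-6366 + L(-52)) = (14773 - 222*√7)/(-6366 + (-213 + 2*(-52)²)) = (14773 - 222*√7)/(-6366 + (-213 + 2*2704)) = (14773 - 222*√7)/(-6366 + (-213 + 5408)) = (14773 - 222*√7)/(-6366 + 5195) = (14773 - 222*√7)/(-1171) = (14773 - 222*√7)*(-1/1171) = -14773/1171 + 222*√7/1171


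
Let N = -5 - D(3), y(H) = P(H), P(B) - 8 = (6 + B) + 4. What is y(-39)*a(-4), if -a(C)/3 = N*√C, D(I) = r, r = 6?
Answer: -1386*I ≈ -1386.0*I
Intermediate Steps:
P(B) = 18 + B (P(B) = 8 + ((6 + B) + 4) = 8 + (10 + B) = 18 + B)
y(H) = 18 + H
D(I) = 6
N = -11 (N = -5 - 1*6 = -5 - 6 = -11)
a(C) = 33*√C (a(C) = -(-33)*√C = 33*√C)
y(-39)*a(-4) = (18 - 39)*(33*√(-4)) = -693*2*I = -1386*I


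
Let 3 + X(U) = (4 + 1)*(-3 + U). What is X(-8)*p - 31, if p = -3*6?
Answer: 1013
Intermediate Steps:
X(U) = -18 + 5*U (X(U) = -3 + (4 + 1)*(-3 + U) = -3 + 5*(-3 + U) = -3 + (-15 + 5*U) = -18 + 5*U)
p = -18
X(-8)*p - 31 = (-18 + 5*(-8))*(-18) - 31 = (-18 - 40)*(-18) - 31 = -58*(-18) - 31 = 1044 - 31 = 1013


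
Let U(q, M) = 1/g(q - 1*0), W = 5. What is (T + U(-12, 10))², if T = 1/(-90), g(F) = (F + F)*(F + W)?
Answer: 169/6350400 ≈ 2.6612e-5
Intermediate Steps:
g(F) = 2*F*(5 + F) (g(F) = (F + F)*(F + 5) = (2*F)*(5 + F) = 2*F*(5 + F))
U(q, M) = 1/(2*q*(5 + q)) (U(q, M) = 1/(2*(q - 1*0)*(5 + (q - 1*0))) = 1/(2*(q + 0)*(5 + (q + 0))) = 1/(2*q*(5 + q)))
T = -1/90 ≈ -0.011111
(T + U(-12, 10))² = (-1/90 + (½)/(-12*(5 - 12)))² = (-1/90 + (½)*(-1/12)/(-7))² = (-1/90 + (½)*(-1/12)*(-⅐))² = (-1/90 + 1/168)² = (-13/2520)² = 169/6350400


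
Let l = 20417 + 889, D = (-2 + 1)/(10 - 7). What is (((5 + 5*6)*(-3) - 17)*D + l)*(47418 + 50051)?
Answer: 6241914760/3 ≈ 2.0806e+9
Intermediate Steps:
D = -⅓ (D = -1/3 = -1*⅓ = -⅓ ≈ -0.33333)
l = 21306
(((5 + 5*6)*(-3) - 17)*D + l)*(47418 + 50051) = (((5 + 5*6)*(-3) - 17)*(-⅓) + 21306)*(47418 + 50051) = (((5 + 30)*(-3) - 17)*(-⅓) + 21306)*97469 = ((35*(-3) - 17)*(-⅓) + 21306)*97469 = ((-105 - 17)*(-⅓) + 21306)*97469 = (-122*(-⅓) + 21306)*97469 = (122/3 + 21306)*97469 = (64040/3)*97469 = 6241914760/3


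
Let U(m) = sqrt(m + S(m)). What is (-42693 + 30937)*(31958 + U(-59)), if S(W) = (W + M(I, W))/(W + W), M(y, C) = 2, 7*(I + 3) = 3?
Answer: -375698248 - 5878*I*sqrt(814790)/59 ≈ -3.757e+8 - 89929.0*I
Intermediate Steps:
I = -18/7 (I = -3 + (1/7)*3 = -3 + 3/7 = -18/7 ≈ -2.5714)
S(W) = (2 + W)/(2*W) (S(W) = (W + 2)/(W + W) = (2 + W)/((2*W)) = (2 + W)*(1/(2*W)) = (2 + W)/(2*W))
U(m) = sqrt(m + (2 + m)/(2*m))
(-42693 + 30937)*(31958 + U(-59)) = (-42693 + 30937)*(31958 + sqrt(2 + 4*(-59) + 4/(-59))/2) = -11756*(31958 + sqrt(2 - 236 + 4*(-1/59))/2) = -11756*(31958 + sqrt(2 - 236 - 4/59)/2) = -11756*(31958 + sqrt(-13810/59)/2) = -11756*(31958 + (I*sqrt(814790)/59)/2) = -11756*(31958 + I*sqrt(814790)/118) = -375698248 - 5878*I*sqrt(814790)/59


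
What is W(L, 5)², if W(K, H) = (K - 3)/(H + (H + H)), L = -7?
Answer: 4/9 ≈ 0.44444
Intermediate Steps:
W(K, H) = (-3 + K)/(3*H) (W(K, H) = (-3 + K)/(H + 2*H) = (-3 + K)/((3*H)) = (-3 + K)*(1/(3*H)) = (-3 + K)/(3*H))
W(L, 5)² = ((⅓)*(-3 - 7)/5)² = ((⅓)*(⅕)*(-10))² = (-⅔)² = 4/9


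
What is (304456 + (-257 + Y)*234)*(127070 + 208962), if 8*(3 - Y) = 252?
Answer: 79857668768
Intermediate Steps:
Y = -57/2 (Y = 3 - ⅛*252 = 3 - 63/2 = -57/2 ≈ -28.500)
(304456 + (-257 + Y)*234)*(127070 + 208962) = (304456 + (-257 - 57/2)*234)*(127070 + 208962) = (304456 - 571/2*234)*336032 = (304456 - 66807)*336032 = 237649*336032 = 79857668768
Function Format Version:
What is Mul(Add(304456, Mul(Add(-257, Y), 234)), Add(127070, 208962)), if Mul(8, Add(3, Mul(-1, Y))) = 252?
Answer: 79857668768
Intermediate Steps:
Y = Rational(-57, 2) (Y = Add(3, Mul(Rational(-1, 8), 252)) = Add(3, Rational(-63, 2)) = Rational(-57, 2) ≈ -28.500)
Mul(Add(304456, Mul(Add(-257, Y), 234)), Add(127070, 208962)) = Mul(Add(304456, Mul(Add(-257, Rational(-57, 2)), 234)), Add(127070, 208962)) = Mul(Add(304456, Mul(Rational(-571, 2), 234)), 336032) = Mul(Add(304456, -66807), 336032) = Mul(237649, 336032) = 79857668768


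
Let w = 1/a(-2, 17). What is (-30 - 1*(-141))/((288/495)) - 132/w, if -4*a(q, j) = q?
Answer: 3993/32 ≈ 124.78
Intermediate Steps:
a(q, j) = -q/4
w = 2 (w = 1/(-¼*(-2)) = 1/(½) = 2)
(-30 - 1*(-141))/((288/495)) - 132/w = (-30 - 1*(-141))/((288/495)) - 132/2 = (-30 + 141)/((288*(1/495))) - 132*½ = 111/(32/55) - 66 = 111*(55/32) - 66 = 6105/32 - 66 = 3993/32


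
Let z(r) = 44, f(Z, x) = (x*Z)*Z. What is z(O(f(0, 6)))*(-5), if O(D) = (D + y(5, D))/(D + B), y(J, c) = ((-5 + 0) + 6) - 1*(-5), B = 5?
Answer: -220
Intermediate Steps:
f(Z, x) = x*Z² (f(Z, x) = (Z*x)*Z = x*Z²)
y(J, c) = 6 (y(J, c) = (-5 + 6) + 5 = 1 + 5 = 6)
O(D) = (6 + D)/(5 + D) (O(D) = (D + 6)/(D + 5) = (6 + D)/(5 + D))
z(O(f(0, 6)))*(-5) = 44*(-5) = -220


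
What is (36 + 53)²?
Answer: 7921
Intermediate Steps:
(36 + 53)² = 89² = 7921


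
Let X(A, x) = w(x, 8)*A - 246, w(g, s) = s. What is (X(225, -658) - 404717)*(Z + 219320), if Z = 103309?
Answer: -130072075527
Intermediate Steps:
X(A, x) = -246 + 8*A (X(A, x) = 8*A - 246 = -246 + 8*A)
(X(225, -658) - 404717)*(Z + 219320) = ((-246 + 8*225) - 404717)*(103309 + 219320) = ((-246 + 1800) - 404717)*322629 = (1554 - 404717)*322629 = -403163*322629 = -130072075527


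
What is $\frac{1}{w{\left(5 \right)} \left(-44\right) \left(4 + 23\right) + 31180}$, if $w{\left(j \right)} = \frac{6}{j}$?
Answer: $\frac{5}{148772} \approx 3.3608 \cdot 10^{-5}$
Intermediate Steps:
$\frac{1}{w{\left(5 \right)} \left(-44\right) \left(4 + 23\right) + 31180} = \frac{1}{\frac{6}{5} \left(-44\right) \left(4 + 23\right) + 31180} = \frac{1}{6 \cdot \frac{1}{5} \left(-44\right) 27 + 31180} = \frac{1}{\frac{6}{5} \left(-44\right) 27 + 31180} = \frac{1}{\left(- \frac{264}{5}\right) 27 + 31180} = \frac{1}{- \frac{7128}{5} + 31180} = \frac{1}{\frac{148772}{5}} = \frac{5}{148772}$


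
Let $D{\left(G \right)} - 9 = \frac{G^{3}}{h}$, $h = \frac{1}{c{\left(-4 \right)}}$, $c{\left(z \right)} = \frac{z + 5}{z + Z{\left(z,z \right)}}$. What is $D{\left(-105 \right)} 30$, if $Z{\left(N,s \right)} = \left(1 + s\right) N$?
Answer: $- \frac{17363295}{4} \approx -4.3408 \cdot 10^{6}$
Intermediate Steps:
$Z{\left(N,s \right)} = N \left(1 + s\right)$
$c{\left(z \right)} = \frac{5 + z}{z + z \left(1 + z\right)}$ ($c{\left(z \right)} = \frac{z + 5}{z + z \left(1 + z\right)} = \frac{5 + z}{z + z \left(1 + z\right)}$)
$h = 8$ ($h = \frac{1}{\frac{1}{-4} \frac{1}{2 - 4} \left(5 - 4\right)} = \frac{1}{\left(- \frac{1}{4}\right) \frac{1}{-2} \cdot 1} = \frac{1}{\left(- \frac{1}{4}\right) \left(- \frac{1}{2}\right) 1} = \frac{1}{\frac{1}{8}} = 8$)
$D{\left(G \right)} = 9 + \frac{G^{3}}{8}$
$D{\left(-105 \right)} 30 = \left(9 + \frac{\left(-105\right)^{3}}{8}\right) 30 = \left(9 + \frac{1}{8} \left(-1157625\right)\right) 30 = \left(9 - \frac{1157625}{8}\right) 30 = \left(- \frac{1157553}{8}\right) 30 = - \frac{17363295}{4}$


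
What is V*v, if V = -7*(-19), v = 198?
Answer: 26334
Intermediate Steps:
V = 133
V*v = 133*198 = 26334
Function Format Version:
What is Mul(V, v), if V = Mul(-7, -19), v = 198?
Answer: 26334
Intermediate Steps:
V = 133
Mul(V, v) = Mul(133, 198) = 26334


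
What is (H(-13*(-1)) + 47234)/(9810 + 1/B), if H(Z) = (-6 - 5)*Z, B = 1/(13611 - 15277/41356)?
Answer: 1947495396/968583599 ≈ 2.0107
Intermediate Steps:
B = 41356/562881239 (B = 1/(13611 - 15277*1/41356) = 1/(13611 - 15277/41356) = 1/(562881239/41356) = 41356/562881239 ≈ 7.3472e-5)
H(Z) = -11*Z
(H(-13*(-1)) + 47234)/(9810 + 1/B) = (-(-143)*(-1) + 47234)/(9810 + 1/(41356/562881239)) = (-11*13 + 47234)/(9810 + 562881239/41356) = (-143 + 47234)/(968583599/41356) = 47091*(41356/968583599) = 1947495396/968583599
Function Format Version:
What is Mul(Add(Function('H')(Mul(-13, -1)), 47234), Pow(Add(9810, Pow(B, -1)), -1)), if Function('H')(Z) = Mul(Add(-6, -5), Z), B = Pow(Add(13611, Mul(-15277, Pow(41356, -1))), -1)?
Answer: Rational(1947495396, 968583599) ≈ 2.0107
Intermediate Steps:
B = Rational(41356, 562881239) (B = Pow(Add(13611, Mul(-15277, Rational(1, 41356))), -1) = Pow(Add(13611, Rational(-15277, 41356)), -1) = Pow(Rational(562881239, 41356), -1) = Rational(41356, 562881239) ≈ 7.3472e-5)
Function('H')(Z) = Mul(-11, Z)
Mul(Add(Function('H')(Mul(-13, -1)), 47234), Pow(Add(9810, Pow(B, -1)), -1)) = Mul(Add(Mul(-11, Mul(-13, -1)), 47234), Pow(Add(9810, Pow(Rational(41356, 562881239), -1)), -1)) = Mul(Add(Mul(-11, 13), 47234), Pow(Add(9810, Rational(562881239, 41356)), -1)) = Mul(Add(-143, 47234), Pow(Rational(968583599, 41356), -1)) = Mul(47091, Rational(41356, 968583599)) = Rational(1947495396, 968583599)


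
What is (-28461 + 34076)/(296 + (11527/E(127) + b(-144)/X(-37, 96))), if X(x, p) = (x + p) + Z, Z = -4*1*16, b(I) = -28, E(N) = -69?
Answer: 1937175/46417 ≈ 41.734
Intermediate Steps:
Z = -64 (Z = -4*16 = -64)
X(x, p) = -64 + p + x (X(x, p) = (x + p) - 64 = (p + x) - 64 = -64 + p + x)
(-28461 + 34076)/(296 + (11527/E(127) + b(-144)/X(-37, 96))) = (-28461 + 34076)/(296 + (11527/(-69) - 28/(-64 + 96 - 37))) = 5615/(296 + (11527*(-1/69) - 28/(-5))) = 5615/(296 + (-11527/69 - 28*(-⅕))) = 5615/(296 + (-11527/69 + 28/5)) = 5615/(296 - 55703/345) = 5615/(46417/345) = 5615*(345/46417) = 1937175/46417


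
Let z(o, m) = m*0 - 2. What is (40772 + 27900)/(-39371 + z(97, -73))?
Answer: -68672/39373 ≈ -1.7441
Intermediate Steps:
z(o, m) = -2 (z(o, m) = 0 - 2 = -2)
(40772 + 27900)/(-39371 + z(97, -73)) = (40772 + 27900)/(-39371 - 2) = 68672/(-39373) = 68672*(-1/39373) = -68672/39373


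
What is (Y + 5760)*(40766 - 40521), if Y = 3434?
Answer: 2252530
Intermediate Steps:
(Y + 5760)*(40766 - 40521) = (3434 + 5760)*(40766 - 40521) = 9194*245 = 2252530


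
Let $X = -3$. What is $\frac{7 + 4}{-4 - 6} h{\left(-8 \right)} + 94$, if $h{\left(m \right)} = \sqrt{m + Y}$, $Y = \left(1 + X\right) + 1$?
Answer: $94 - \frac{33 i}{10} \approx 94.0 - 3.3 i$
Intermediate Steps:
$Y = -1$ ($Y = \left(1 - 3\right) + 1 = -2 + 1 = -1$)
$h{\left(m \right)} = \sqrt{-1 + m}$ ($h{\left(m \right)} = \sqrt{m - 1} = \sqrt{-1 + m}$)
$\frac{7 + 4}{-4 - 6} h{\left(-8 \right)} + 94 = \frac{7 + 4}{-4 - 6} \sqrt{-1 - 8} + 94 = \frac{1}{-10} \cdot 11 \sqrt{-9} + 94 = \left(- \frac{1}{10}\right) 11 \cdot 3 i + 94 = - \frac{11 \cdot 3 i}{10} + 94 = - \frac{33 i}{10} + 94 = 94 - \frac{33 i}{10}$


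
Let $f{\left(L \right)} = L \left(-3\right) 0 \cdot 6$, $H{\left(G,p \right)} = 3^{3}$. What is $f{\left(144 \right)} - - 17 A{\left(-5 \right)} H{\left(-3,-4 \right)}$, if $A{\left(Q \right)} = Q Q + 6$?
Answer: $14229$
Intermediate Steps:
$H{\left(G,p \right)} = 27$
$A{\left(Q \right)} = 6 + Q^{2}$ ($A{\left(Q \right)} = Q^{2} + 6 = 6 + Q^{2}$)
$f{\left(L \right)} = 0$ ($f{\left(L \right)} = - 3 L 0 \cdot 6 = 0 \cdot 6 = 0$)
$f{\left(144 \right)} - - 17 A{\left(-5 \right)} H{\left(-3,-4 \right)} = 0 - - 17 \left(6 + \left(-5\right)^{2}\right) 27 = 0 - - 17 \left(6 + 25\right) 27 = 0 - \left(-17\right) 31 \cdot 27 = 0 - \left(-527\right) 27 = 0 - -14229 = 0 + 14229 = 14229$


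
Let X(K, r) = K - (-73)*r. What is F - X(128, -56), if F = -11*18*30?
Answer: -1980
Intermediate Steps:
X(K, r) = K + 73*r
F = -5940 (F = -198*30 = -5940)
F - X(128, -56) = -5940 - (128 + 73*(-56)) = -5940 - (128 - 4088) = -5940 - 1*(-3960) = -5940 + 3960 = -1980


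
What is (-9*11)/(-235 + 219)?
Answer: 99/16 ≈ 6.1875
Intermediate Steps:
(-9*11)/(-235 + 219) = -99/(-16) = -1/16*(-99) = 99/16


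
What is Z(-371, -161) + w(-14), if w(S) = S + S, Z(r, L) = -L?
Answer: 133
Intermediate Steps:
w(S) = 2*S
Z(-371, -161) + w(-14) = -1*(-161) + 2*(-14) = 161 - 28 = 133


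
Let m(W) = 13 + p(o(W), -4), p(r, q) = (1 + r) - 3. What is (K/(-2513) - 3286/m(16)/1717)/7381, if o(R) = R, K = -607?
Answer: 19882195/859887732627 ≈ 2.3122e-5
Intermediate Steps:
p(r, q) = -2 + r
m(W) = 11 + W (m(W) = 13 + (-2 + W) = 11 + W)
(K/(-2513) - 3286/m(16)/1717)/7381 = (-607/(-2513) - 3286/(11 + 16)/1717)/7381 = (-607*(-1/2513) - 3286/27*(1/1717))*(1/7381) = (607/2513 - 3286*1/27*(1/1717))*(1/7381) = (607/2513 - 3286/27*1/1717)*(1/7381) = (607/2513 - 3286/46359)*(1/7381) = (19882195/116500167)*(1/7381) = 19882195/859887732627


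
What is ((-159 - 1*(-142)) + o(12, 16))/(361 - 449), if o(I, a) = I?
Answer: 5/88 ≈ 0.056818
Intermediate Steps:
((-159 - 1*(-142)) + o(12, 16))/(361 - 449) = ((-159 - 1*(-142)) + 12)/(361 - 449) = ((-159 + 142) + 12)/(-88) = (-17 + 12)*(-1/88) = -5*(-1/88) = 5/88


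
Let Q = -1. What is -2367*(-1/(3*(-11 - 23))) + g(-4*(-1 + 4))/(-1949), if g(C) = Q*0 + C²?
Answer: -1542657/66266 ≈ -23.280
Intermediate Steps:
g(C) = C² (g(C) = -1*0 + C² = 0 + C² = C²)
-2367*(-1/(3*(-11 - 23))) + g(-4*(-1 + 4))/(-1949) = -2367*(-1/(3*(-11 - 23))) + (-4*(-1 + 4))²/(-1949) = -2367/((-34*(-3))) + (-4*3)²*(-1/1949) = -2367/102 + (-12)²*(-1/1949) = -2367*1/102 + 144*(-1/1949) = -789/34 - 144/1949 = -1542657/66266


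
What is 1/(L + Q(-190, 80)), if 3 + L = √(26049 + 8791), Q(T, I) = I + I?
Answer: -157/10191 + 2*√8710/10191 ≈ 0.0029099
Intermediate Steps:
Q(T, I) = 2*I
L = -3 + 2*√8710 (L = -3 + √(26049 + 8791) = -3 + √34840 = -3 + 2*√8710 ≈ 183.65)
1/(L + Q(-190, 80)) = 1/((-3 + 2*√8710) + 2*80) = 1/((-3 + 2*√8710) + 160) = 1/(157 + 2*√8710)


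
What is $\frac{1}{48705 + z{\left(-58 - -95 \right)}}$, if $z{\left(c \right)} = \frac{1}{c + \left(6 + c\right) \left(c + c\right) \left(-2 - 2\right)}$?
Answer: $\frac{12691}{618115154} \approx 2.0532 \cdot 10^{-5}$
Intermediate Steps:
$z{\left(c \right)} = \frac{1}{c - 8 c \left(6 + c\right)}$ ($z{\left(c \right)} = \frac{1}{c + \left(6 + c\right) 2 c \left(-4\right)} = \frac{1}{c + 2 c \left(6 + c\right) \left(-4\right)} = \frac{1}{c - 8 c \left(6 + c\right)}$)
$\frac{1}{48705 + z{\left(-58 - -95 \right)}} = \frac{1}{48705 - \frac{1}{\left(-58 - -95\right) \left(47 + 8 \left(-58 - -95\right)\right)}} = \frac{1}{48705 - \frac{1}{\left(-58 + 95\right) \left(47 + 8 \left(-58 + 95\right)\right)}} = \frac{1}{48705 - \frac{1}{37 \left(47 + 8 \cdot 37\right)}} = \frac{1}{48705 - \frac{1}{37 \left(47 + 296\right)}} = \frac{1}{48705 - \frac{1}{37 \cdot 343}} = \frac{1}{48705 - \frac{1}{37} \cdot \frac{1}{343}} = \frac{1}{48705 - \frac{1}{12691}} = \frac{1}{\frac{618115154}{12691}} = \frac{12691}{618115154}$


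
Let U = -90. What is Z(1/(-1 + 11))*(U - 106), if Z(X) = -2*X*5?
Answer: 196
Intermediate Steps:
Z(X) = -10*X
Z(1/(-1 + 11))*(U - 106) = (-10/(-1 + 11))*(-90 - 106) = -10/10*(-196) = -10*1/10*(-196) = -1*(-196) = 196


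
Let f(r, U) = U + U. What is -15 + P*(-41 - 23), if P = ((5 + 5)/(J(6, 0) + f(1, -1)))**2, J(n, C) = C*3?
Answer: -1615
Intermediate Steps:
f(r, U) = 2*U
J(n, C) = 3*C
P = 25 (P = ((5 + 5)/(3*0 + 2*(-1)))**2 = (10/(0 - 2))**2 = (10/(-2))**2 = (10*(-1/2))**2 = (-5)**2 = 25)
-15 + P*(-41 - 23) = -15 + 25*(-41 - 23) = -15 + 25*(-64) = -15 - 1600 = -1615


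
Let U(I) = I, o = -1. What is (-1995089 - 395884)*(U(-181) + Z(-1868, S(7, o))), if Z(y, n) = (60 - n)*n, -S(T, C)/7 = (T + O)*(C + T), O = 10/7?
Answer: 350844205101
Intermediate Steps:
O = 10/7 (O = 10*(⅐) = 10/7 ≈ 1.4286)
S(T, C) = -7*(10/7 + T)*(C + T) (S(T, C) = -7*(T + 10/7)*(C + T) = -7*(10/7 + T)*(C + T))
Z(y, n) = n*(60 - n)
(-1995089 - 395884)*(U(-181) + Z(-1868, S(7, o))) = (-1995089 - 395884)*(-181 + (-10*(-1) - 10*7 - 7*7² - 7*(-1)*7)*(60 - (-10*(-1) - 10*7 - 7*7² - 7*(-1)*7))) = -2390973*(-181 + (10 - 70 - 7*49 + 49)*(60 - (10 - 70 - 7*49 + 49))) = -2390973*(-181 + (10 - 70 - 343 + 49)*(60 - (10 - 70 - 343 + 49))) = -2390973*(-181 - 354*(60 - 1*(-354))) = -2390973*(-181 - 354*(60 + 354)) = -2390973*(-181 - 354*414) = -2390973*(-181 - 146556) = -2390973*(-146737) = 350844205101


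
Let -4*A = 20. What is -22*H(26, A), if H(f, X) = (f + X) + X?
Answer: -352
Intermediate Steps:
A = -5 (A = -¼*20 = -5)
H(f, X) = f + 2*X (H(f, X) = (X + f) + X = f + 2*X)
-22*H(26, A) = -22*(26 + 2*(-5)) = -22*(26 - 10) = -22*16 = -352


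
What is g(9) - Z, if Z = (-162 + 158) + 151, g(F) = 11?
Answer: -136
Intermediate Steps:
Z = 147 (Z = -4 + 151 = 147)
g(9) - Z = 11 - 1*147 = 11 - 147 = -136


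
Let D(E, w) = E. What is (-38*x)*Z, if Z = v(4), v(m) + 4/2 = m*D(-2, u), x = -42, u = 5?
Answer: -15960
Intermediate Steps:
v(m) = -2 - 2*m (v(m) = -2 + m*(-2) = -2 - 2*m)
Z = -10 (Z = -2 - 2*4 = -2 - 8 = -10)
(-38*x)*Z = -38*(-42)*(-10) = 1596*(-10) = -15960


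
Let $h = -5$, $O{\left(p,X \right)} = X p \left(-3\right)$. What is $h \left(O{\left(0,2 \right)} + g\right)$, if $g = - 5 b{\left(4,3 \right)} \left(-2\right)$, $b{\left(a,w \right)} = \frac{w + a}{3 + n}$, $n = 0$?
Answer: $- \frac{350}{3} \approx -116.67$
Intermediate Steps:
$O{\left(p,X \right)} = - 3 X p$
$b{\left(a,w \right)} = \frac{a}{3} + \frac{w}{3}$ ($b{\left(a,w \right)} = \frac{w + a}{3 + 0} = \frac{a + w}{3} = \left(a + w\right) \frac{1}{3} = \frac{a}{3} + \frac{w}{3}$)
$g = \frac{70}{3}$ ($g = - 5 \left(\frac{1}{3} \cdot 4 + \frac{1}{3} \cdot 3\right) \left(-2\right) = - 5 \left(\frac{4}{3} + 1\right) \left(-2\right) = \left(-5\right) \frac{7}{3} \left(-2\right) = \left(- \frac{35}{3}\right) \left(-2\right) = \frac{70}{3} \approx 23.333$)
$h \left(O{\left(0,2 \right)} + g\right) = - 5 \left(\left(-3\right) 2 \cdot 0 + \frac{70}{3}\right) = - 5 \left(0 + \frac{70}{3}\right) = \left(-5\right) \frac{70}{3} = - \frac{350}{3}$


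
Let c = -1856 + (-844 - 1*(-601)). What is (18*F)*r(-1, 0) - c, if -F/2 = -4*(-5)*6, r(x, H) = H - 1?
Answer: 6419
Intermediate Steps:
r(x, H) = -1 + H
F = -240 (F = -2*(-4*(-5))*6 = -40*6 = -2*120 = -240)
c = -2099 (c = -1856 + (-844 + 601) = -1856 - 243 = -2099)
(18*F)*r(-1, 0) - c = (18*(-240))*(-1 + 0) - 1*(-2099) = -4320*(-1) + 2099 = 4320 + 2099 = 6419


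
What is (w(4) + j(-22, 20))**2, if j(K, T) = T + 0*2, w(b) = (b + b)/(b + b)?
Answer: 441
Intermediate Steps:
w(b) = 1 (w(b) = (2*b)/((2*b)) = (2*b)*(1/(2*b)) = 1)
j(K, T) = T (j(K, T) = T + 0 = T)
(w(4) + j(-22, 20))**2 = (1 + 20)**2 = 21**2 = 441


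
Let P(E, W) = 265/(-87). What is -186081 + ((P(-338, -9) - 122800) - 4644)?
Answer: -27276940/87 ≈ -3.1353e+5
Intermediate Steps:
P(E, W) = -265/87 (P(E, W) = 265*(-1/87) = -265/87)
-186081 + ((P(-338, -9) - 122800) - 4644) = -186081 + ((-265/87 - 122800) - 4644) = -186081 + (-10683865/87 - 4644) = -186081 - 11087893/87 = -27276940/87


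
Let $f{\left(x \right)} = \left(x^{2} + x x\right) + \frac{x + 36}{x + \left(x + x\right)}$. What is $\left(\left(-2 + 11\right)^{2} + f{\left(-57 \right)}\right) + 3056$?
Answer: $\frac{549202}{57} \approx 9635.1$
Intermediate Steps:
$f{\left(x \right)} = 2 x^{2} + \frac{36 + x}{3 x}$ ($f{\left(x \right)} = \left(x^{2} + x^{2}\right) + \frac{36 + x}{x + 2 x} = 2 x^{2} + \frac{36 + x}{3 x}$)
$\left(\left(-2 + 11\right)^{2} + f{\left(-57 \right)}\right) + 3056 = \left(\left(-2 + 11\right)^{2} + \frac{36 - 57 + 6 \left(-57\right)^{3}}{3 \left(-57\right)}\right) + 3056 = \left(9^{2} + \frac{1}{3} \left(- \frac{1}{57}\right) \left(36 - 57 + 6 \left(-185193\right)\right)\right) + 3056 = \left(81 + \frac{1}{3} \left(- \frac{1}{57}\right) \left(36 - 57 - 1111158\right)\right) + 3056 = \left(81 + \frac{1}{3} \left(- \frac{1}{57}\right) \left(-1111179\right)\right) + 3056 = \left(81 + \frac{370393}{57}\right) + 3056 = \frac{375010}{57} + 3056 = \frac{549202}{57}$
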